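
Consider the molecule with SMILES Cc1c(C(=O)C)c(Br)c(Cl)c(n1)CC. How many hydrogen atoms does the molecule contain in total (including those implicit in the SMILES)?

11

Walk through each heavy atom and fill implicit hydrogens from standard valence (C 4, N 3, O 2, S 2, halogen 1); for lowercase aromatic atoms, an aromatic c carries 1 H when it has two neighbours and 0 H with three, and aromatic n carries 0 H:
  atom 1: C, bond orders sum to 1 (valence 4) → 3 H
  atom 2: aromatic c, 3 neighbours → 0 H
  atom 3: aromatic c, 3 neighbours → 0 H
  atom 4: C, bond orders sum to 4 (valence 4) → 0 H
  atom 5: O, bond orders sum to 2 (valence 2) → 0 H
  atom 6: C, bond orders sum to 1 (valence 4) → 3 H
  atom 7: aromatic c, 3 neighbours → 0 H
  atom 8: Br (halogen, monovalent) → 0 H
  atom 9: aromatic c, 3 neighbours → 0 H
  atom 10: Cl (halogen, monovalent) → 0 H
  atom 11: aromatic c, 3 neighbours → 0 H
  atom 12: aromatic n, 2 neighbours → 0 H
  atom 13: C, bond orders sum to 2 (valence 4) → 2 H
  atom 14: C, bond orders sum to 1 (valence 4) → 3 H
Total hydrogens: 11.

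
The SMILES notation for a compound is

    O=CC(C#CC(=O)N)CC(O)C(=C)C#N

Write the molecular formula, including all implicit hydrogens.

C10H10N2O3

Walk through each heavy atom and fill implicit hydrogens from standard valence (C 4, N 3, O 2, S 2, halogen 1):
  atom 1: O, bond orders sum to 2 (valence 2) → 0 H
  atom 2: C, bond orders sum to 3 (valence 4) → 1 H
  atom 3: C, bond orders sum to 3 (valence 4) → 1 H
  atom 4: C, bond orders sum to 4 (valence 4) → 0 H
  atom 5: C, bond orders sum to 4 (valence 4) → 0 H
  atom 6: C, bond orders sum to 4 (valence 4) → 0 H
  atom 7: O, bond orders sum to 2 (valence 2) → 0 H
  atom 8: N, bond orders sum to 1 (valence 3) → 2 H
  atom 9: C, bond orders sum to 2 (valence 4) → 2 H
  atom 10: C, bond orders sum to 3 (valence 4) → 1 H
  atom 11: O, bond orders sum to 1 (valence 2) → 1 H
  atom 12: C, bond orders sum to 4 (valence 4) → 0 H
  atom 13: C, bond orders sum to 2 (valence 4) → 2 H
  atom 14: C, bond orders sum to 4 (valence 4) → 0 H
  atom 15: N, bond orders sum to 3 (valence 3) → 0 H
Totals → C:10, H:10, N:2, O:3.
In Hill order: C10H10N2O3.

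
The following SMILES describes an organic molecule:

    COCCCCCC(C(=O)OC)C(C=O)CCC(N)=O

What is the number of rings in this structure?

0

In SMILES, each pair of matching ring-closure digits denotes one ring-closing bond; the number of such bonds equals the number of independent rings.
Ring-closure bonds here: 0.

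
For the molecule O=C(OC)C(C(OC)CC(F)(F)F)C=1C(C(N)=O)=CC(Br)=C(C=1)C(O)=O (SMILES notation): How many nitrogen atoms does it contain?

Scan the SMILES for N atoms (remember two-letter symbols like Cl and Br are single atoms).
Nitrogen count: 1.

1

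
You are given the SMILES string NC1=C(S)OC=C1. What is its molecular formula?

C4H5NOS

Walk through each heavy atom and fill implicit hydrogens from standard valence (C 4, N 3, O 2, S 2, halogen 1):
  atom 1: N, bond orders sum to 1 (valence 3) → 2 H
  atom 2: C, bond orders sum to 4 (valence 4) → 0 H
  atom 3: C, bond orders sum to 4 (valence 4) → 0 H
  atom 4: S, bond orders sum to 1 (valence 2) → 1 H
  atom 5: O, bond orders sum to 2 (valence 2) → 0 H
  atom 6: C, bond orders sum to 3 (valence 4) → 1 H
  atom 7: C, bond orders sum to 3 (valence 4) → 1 H
Totals → C:4, H:5, N:1, O:1, S:1.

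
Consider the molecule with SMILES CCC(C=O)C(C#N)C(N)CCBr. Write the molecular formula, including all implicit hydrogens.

C9H15BrN2O

Walk through each heavy atom and fill implicit hydrogens from standard valence (C 4, N 3, O 2, S 2, halogen 1):
  atom 1: C, bond orders sum to 1 (valence 4) → 3 H
  atom 2: C, bond orders sum to 2 (valence 4) → 2 H
  atom 3: C, bond orders sum to 3 (valence 4) → 1 H
  atom 4: C, bond orders sum to 3 (valence 4) → 1 H
  atom 5: O, bond orders sum to 2 (valence 2) → 0 H
  atom 6: C, bond orders sum to 3 (valence 4) → 1 H
  atom 7: C, bond orders sum to 4 (valence 4) → 0 H
  atom 8: N, bond orders sum to 3 (valence 3) → 0 H
  atom 9: C, bond orders sum to 3 (valence 4) → 1 H
  atom 10: N, bond orders sum to 1 (valence 3) → 2 H
  atom 11: C, bond orders sum to 2 (valence 4) → 2 H
  atom 12: C, bond orders sum to 2 (valence 4) → 2 H
  atom 13: Br (halogen, monovalent) → 0 H
Totals → C:9, H:15, Br:1, N:2, O:1.
In Hill order: C9H15BrN2O.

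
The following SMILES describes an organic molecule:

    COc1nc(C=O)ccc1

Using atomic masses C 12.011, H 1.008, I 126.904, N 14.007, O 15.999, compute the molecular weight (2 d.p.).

First, the molecular formula is C7H7NO2 (counting implicit H from valence).
  C: 7 × 12.011 = 84.077
  H: 7 × 1.008 = 7.056
  N: 1 × 14.007 = 14.007
  O: 2 × 15.999 = 31.998
Sum: 7×12.011 + 7×1.008 + 1×14.007 + 2×15.999 = 137.138 → 137.14 g/mol.

137.14 g/mol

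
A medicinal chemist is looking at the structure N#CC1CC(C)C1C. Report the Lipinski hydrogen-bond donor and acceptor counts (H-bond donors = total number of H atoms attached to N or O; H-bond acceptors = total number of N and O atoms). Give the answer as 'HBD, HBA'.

0, 1

Donors: find every N or O and count the H atoms it carries.
  atom 1 (N): bond orders sum to 3 → 0 H
Lipinski HBD = 0.
Acceptors: N atoms = 1, O atoms = 0 → HBA = 1.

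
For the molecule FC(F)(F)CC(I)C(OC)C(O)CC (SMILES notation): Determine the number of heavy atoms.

Every atom symbol written in the SMILES (organic subset) is one heavy atom; implicit H are not written.
Heavy atoms by element → C:8, F:3, I:1, O:2.
Total: 14.

14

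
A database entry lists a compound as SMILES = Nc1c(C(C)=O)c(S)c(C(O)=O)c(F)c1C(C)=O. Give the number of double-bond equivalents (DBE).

Molecular formula: C11H10FNO4S.
DoU = (2C + 2 + N − H − X) / 2, where X is the halogen count and O/S are ignored.
    = (2·11 + 2 + 1 − 10 − 1) / 2 = 14 / 2 = 7.

7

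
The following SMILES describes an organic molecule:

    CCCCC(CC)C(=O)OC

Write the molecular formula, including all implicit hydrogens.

Walk through each heavy atom and fill implicit hydrogens from standard valence (C 4, N 3, O 2, S 2, halogen 1):
  atom 1: C, bond orders sum to 1 (valence 4) → 3 H
  atom 2: C, bond orders sum to 2 (valence 4) → 2 H
  atom 3: C, bond orders sum to 2 (valence 4) → 2 H
  atom 4: C, bond orders sum to 2 (valence 4) → 2 H
  atom 5: C, bond orders sum to 3 (valence 4) → 1 H
  atom 6: C, bond orders sum to 2 (valence 4) → 2 H
  atom 7: C, bond orders sum to 1 (valence 4) → 3 H
  atom 8: C, bond orders sum to 4 (valence 4) → 0 H
  atom 9: O, bond orders sum to 2 (valence 2) → 0 H
  atom 10: O, bond orders sum to 2 (valence 2) → 0 H
  atom 11: C, bond orders sum to 1 (valence 4) → 3 H
Totals → C:9, H:18, O:2.
In Hill order: C9H18O2.

C9H18O2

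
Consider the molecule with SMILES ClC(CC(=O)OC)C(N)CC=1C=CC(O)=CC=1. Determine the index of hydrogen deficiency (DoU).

5

Degree of unsaturation = (number of rings) + (number of π bonds).
Ring closures in the SMILES: 1.
π bonds: 4 double bonds (each 1 DoU) → 4 DoU from unsaturation.
Total DoU = 1 + 4 = 5.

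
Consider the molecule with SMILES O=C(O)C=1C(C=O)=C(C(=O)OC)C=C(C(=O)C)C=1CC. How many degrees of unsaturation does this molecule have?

Molecular formula: C14H14O6.
DoU = (2C + 2 + N − H − X) / 2, where X is the halogen count and O/S are ignored.
    = (2·14 + 2 + 0 − 14 − 0) / 2 = 16 / 2 = 8.

8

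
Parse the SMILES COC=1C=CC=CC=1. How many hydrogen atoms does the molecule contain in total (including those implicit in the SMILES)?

Walk through each heavy atom and fill implicit hydrogens from standard valence (C 4, N 3, O 2, S 2, halogen 1):
  atom 1: C, bond orders sum to 1 (valence 4) → 3 H
  atom 2: O, bond orders sum to 2 (valence 2) → 0 H
  atom 3: C, bond orders sum to 4 (valence 4) → 0 H
  atom 4: C, bond orders sum to 3 (valence 4) → 1 H
  atom 5: C, bond orders sum to 3 (valence 4) → 1 H
  atom 6: C, bond orders sum to 3 (valence 4) → 1 H
  atom 7: C, bond orders sum to 3 (valence 4) → 1 H
  atom 8: C, bond orders sum to 3 (valence 4) → 1 H
Total hydrogens: 8.

8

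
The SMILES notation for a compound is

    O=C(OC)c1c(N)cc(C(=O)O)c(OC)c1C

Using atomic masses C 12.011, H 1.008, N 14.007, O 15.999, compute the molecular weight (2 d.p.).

First, the molecular formula is C11H13NO5 (counting implicit H from valence).
  C: 11 × 12.011 = 132.121
  H: 13 × 1.008 = 13.104
  N: 1 × 14.007 = 14.007
  O: 5 × 15.999 = 79.995
Sum: 11×12.011 + 13×1.008 + 1×14.007 + 5×15.999 = 239.227 → 239.23 g/mol.

239.23 g/mol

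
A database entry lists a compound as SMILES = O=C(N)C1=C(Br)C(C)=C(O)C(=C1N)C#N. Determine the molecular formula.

Walk through each heavy atom and fill implicit hydrogens from standard valence (C 4, N 3, O 2, S 2, halogen 1):
  atom 1: O, bond orders sum to 2 (valence 2) → 0 H
  atom 2: C, bond orders sum to 4 (valence 4) → 0 H
  atom 3: N, bond orders sum to 1 (valence 3) → 2 H
  atom 4: C, bond orders sum to 4 (valence 4) → 0 H
  atom 5: C, bond orders sum to 4 (valence 4) → 0 H
  atom 6: Br (halogen, monovalent) → 0 H
  atom 7: C, bond orders sum to 4 (valence 4) → 0 H
  atom 8: C, bond orders sum to 1 (valence 4) → 3 H
  atom 9: C, bond orders sum to 4 (valence 4) → 0 H
  atom 10: O, bond orders sum to 1 (valence 2) → 1 H
  atom 11: C, bond orders sum to 4 (valence 4) → 0 H
  atom 12: C, bond orders sum to 4 (valence 4) → 0 H
  atom 13: N, bond orders sum to 1 (valence 3) → 2 H
  atom 14: C, bond orders sum to 4 (valence 4) → 0 H
  atom 15: N, bond orders sum to 3 (valence 3) → 0 H
Totals → C:9, H:8, Br:1, N:3, O:2.

C9H8BrN3O2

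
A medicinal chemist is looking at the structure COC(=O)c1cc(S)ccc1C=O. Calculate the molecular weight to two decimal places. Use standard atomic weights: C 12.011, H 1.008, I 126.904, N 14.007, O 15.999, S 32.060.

First, the molecular formula is C9H8O3S (counting implicit H from valence).
  C: 9 × 12.011 = 108.099
  H: 8 × 1.008 = 8.064
  O: 3 × 15.999 = 47.997
  S: 1 × 32.060 = 32.060
Sum: 9×12.011 + 8×1.008 + 3×15.999 + 1×32.060 = 196.220 → 196.22 g/mol.

196.22 g/mol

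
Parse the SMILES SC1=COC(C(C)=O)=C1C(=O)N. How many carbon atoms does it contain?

Count every carbon token in the SMILES (each C, including those in ring-closure positions and inside branches).
Carbon count: 7.

7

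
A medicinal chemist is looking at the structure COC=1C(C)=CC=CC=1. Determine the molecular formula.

Walk through each heavy atom and fill implicit hydrogens from standard valence (C 4, N 3, O 2, S 2, halogen 1):
  atom 1: C, bond orders sum to 1 (valence 4) → 3 H
  atom 2: O, bond orders sum to 2 (valence 2) → 0 H
  atom 3: C, bond orders sum to 4 (valence 4) → 0 H
  atom 4: C, bond orders sum to 4 (valence 4) → 0 H
  atom 5: C, bond orders sum to 1 (valence 4) → 3 H
  atom 6: C, bond orders sum to 3 (valence 4) → 1 H
  atom 7: C, bond orders sum to 3 (valence 4) → 1 H
  atom 8: C, bond orders sum to 3 (valence 4) → 1 H
  atom 9: C, bond orders sum to 3 (valence 4) → 1 H
Totals → C:8, H:10, O:1.
In Hill order: C8H10O.

C8H10O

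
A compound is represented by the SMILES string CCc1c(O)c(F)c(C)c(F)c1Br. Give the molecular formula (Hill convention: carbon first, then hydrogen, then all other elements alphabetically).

Walk through each heavy atom and fill implicit hydrogens from standard valence (C 4, N 3, O 2, S 2, halogen 1); for lowercase aromatic atoms, an aromatic c carries 1 H when it has two neighbours and 0 H with three, and aromatic n carries 0 H:
  atom 1: C, bond orders sum to 1 (valence 4) → 3 H
  atom 2: C, bond orders sum to 2 (valence 4) → 2 H
  atom 3: aromatic c, 3 neighbours → 0 H
  atom 4: aromatic c, 3 neighbours → 0 H
  atom 5: O, bond orders sum to 1 (valence 2) → 1 H
  atom 6: aromatic c, 3 neighbours → 0 H
  atom 7: F (halogen, monovalent) → 0 H
  atom 8: aromatic c, 3 neighbours → 0 H
  atom 9: C, bond orders sum to 1 (valence 4) → 3 H
  atom 10: aromatic c, 3 neighbours → 0 H
  atom 11: F (halogen, monovalent) → 0 H
  atom 12: aromatic c, 3 neighbours → 0 H
  atom 13: Br (halogen, monovalent) → 0 H
Totals → C:9, H:9, Br:1, F:2, O:1.
In Hill order: C9H9BrF2O.

C9H9BrF2O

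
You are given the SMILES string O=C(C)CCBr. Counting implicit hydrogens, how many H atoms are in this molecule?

7

Walk through each heavy atom and fill implicit hydrogens from standard valence (C 4, N 3, O 2, S 2, halogen 1):
  atom 1: O, bond orders sum to 2 (valence 2) → 0 H
  atom 2: C, bond orders sum to 4 (valence 4) → 0 H
  atom 3: C, bond orders sum to 1 (valence 4) → 3 H
  atom 4: C, bond orders sum to 2 (valence 4) → 2 H
  atom 5: C, bond orders sum to 2 (valence 4) → 2 H
  atom 6: Br (halogen, monovalent) → 0 H
Total hydrogens: 7.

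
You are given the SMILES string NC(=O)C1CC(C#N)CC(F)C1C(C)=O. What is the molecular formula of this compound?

Walk through each heavy atom and fill implicit hydrogens from standard valence (C 4, N 3, O 2, S 2, halogen 1):
  atom 1: N, bond orders sum to 1 (valence 3) → 2 H
  atom 2: C, bond orders sum to 4 (valence 4) → 0 H
  atom 3: O, bond orders sum to 2 (valence 2) → 0 H
  atom 4: C, bond orders sum to 3 (valence 4) → 1 H
  atom 5: C, bond orders sum to 2 (valence 4) → 2 H
  atom 6: C, bond orders sum to 3 (valence 4) → 1 H
  atom 7: C, bond orders sum to 4 (valence 4) → 0 H
  atom 8: N, bond orders sum to 3 (valence 3) → 0 H
  atom 9: C, bond orders sum to 2 (valence 4) → 2 H
  atom 10: C, bond orders sum to 3 (valence 4) → 1 H
  atom 11: F (halogen, monovalent) → 0 H
  atom 12: C, bond orders sum to 3 (valence 4) → 1 H
  atom 13: C, bond orders sum to 4 (valence 4) → 0 H
  atom 14: C, bond orders sum to 1 (valence 4) → 3 H
  atom 15: O, bond orders sum to 2 (valence 2) → 0 H
Totals → C:10, H:13, F:1, N:2, O:2.

C10H13FN2O2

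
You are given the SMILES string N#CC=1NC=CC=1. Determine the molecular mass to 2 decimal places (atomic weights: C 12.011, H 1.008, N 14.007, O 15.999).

92.10 g/mol

First, the molecular formula is C5H4N2 (counting implicit H from valence).
  C: 5 × 12.011 = 60.055
  H: 4 × 1.008 = 4.032
  N: 2 × 14.007 = 28.014
Sum: 5×12.011 + 4×1.008 + 2×14.007 = 92.101 → 92.10 g/mol.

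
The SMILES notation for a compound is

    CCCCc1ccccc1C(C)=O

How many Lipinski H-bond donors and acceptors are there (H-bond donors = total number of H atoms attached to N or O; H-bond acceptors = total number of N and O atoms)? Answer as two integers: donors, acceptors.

0, 1

Donors: find every N or O and count the H atoms it carries.
  atom 13 (O): bond orders sum to 2 → 0 H
Lipinski HBD = 0.
Acceptors: N atoms = 0, O atoms = 1 → HBA = 1.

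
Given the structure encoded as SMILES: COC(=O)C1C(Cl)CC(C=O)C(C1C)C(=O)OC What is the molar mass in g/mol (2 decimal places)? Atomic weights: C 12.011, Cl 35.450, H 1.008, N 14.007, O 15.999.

First, the molecular formula is C12H17ClO5 (counting implicit H from valence).
  C: 12 × 12.011 = 144.132
  Cl: 1 × 35.450 = 35.450
  H: 17 × 1.008 = 17.136
  O: 5 × 15.999 = 79.995
Sum: 12×12.011 + 1×35.450 + 17×1.008 + 5×15.999 = 276.713 → 276.71 g/mol.

276.71 g/mol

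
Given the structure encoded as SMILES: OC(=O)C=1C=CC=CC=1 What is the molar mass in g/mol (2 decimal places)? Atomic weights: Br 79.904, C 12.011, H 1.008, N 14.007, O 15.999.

First, the molecular formula is C7H6O2 (counting implicit H from valence).
  C: 7 × 12.011 = 84.077
  H: 6 × 1.008 = 6.048
  O: 2 × 15.999 = 31.998
Sum: 7×12.011 + 6×1.008 + 2×15.999 = 122.123 → 122.12 g/mol.

122.12 g/mol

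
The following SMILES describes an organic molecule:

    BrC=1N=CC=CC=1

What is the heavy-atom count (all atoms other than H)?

7

Every atom symbol written in the SMILES (organic subset) is one heavy atom; implicit H are not written.
Heavy atoms by element → Br:1, C:5, N:1.
Total: 7.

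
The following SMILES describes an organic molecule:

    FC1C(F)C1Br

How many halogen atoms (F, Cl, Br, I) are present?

Halogen atoms appear at heavy-atom positions 1, 4, 6 (1×Br, 2×F).
Halogen count: 3.

3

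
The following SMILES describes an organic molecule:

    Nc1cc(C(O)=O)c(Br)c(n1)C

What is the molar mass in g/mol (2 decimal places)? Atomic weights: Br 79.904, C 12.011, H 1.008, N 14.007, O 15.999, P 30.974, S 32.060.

First, the molecular formula is C7H7BrN2O2 (counting implicit H from valence).
  Br: 1 × 79.904 = 79.904
  C: 7 × 12.011 = 84.077
  H: 7 × 1.008 = 7.056
  N: 2 × 14.007 = 28.014
  O: 2 × 15.999 = 31.998
Sum: 1×79.904 + 7×12.011 + 7×1.008 + 2×14.007 + 2×15.999 = 231.049 → 231.05 g/mol.

231.05 g/mol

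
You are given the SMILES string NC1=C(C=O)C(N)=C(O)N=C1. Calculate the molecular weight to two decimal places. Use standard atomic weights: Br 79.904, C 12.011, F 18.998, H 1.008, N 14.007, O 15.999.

First, the molecular formula is C6H7N3O2 (counting implicit H from valence).
  C: 6 × 12.011 = 72.066
  H: 7 × 1.008 = 7.056
  N: 3 × 14.007 = 42.021
  O: 2 × 15.999 = 31.998
Sum: 6×12.011 + 7×1.008 + 3×14.007 + 2×15.999 = 153.141 → 153.14 g/mol.

153.14 g/mol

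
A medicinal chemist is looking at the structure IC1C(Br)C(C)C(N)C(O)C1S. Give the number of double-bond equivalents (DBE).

Degree of unsaturation = (number of rings) + (number of π bonds).
Ring closures in the SMILES: 1.
π bonds: none → 0 DoU from unsaturation.
Total DoU = 1 + 0 = 1.

1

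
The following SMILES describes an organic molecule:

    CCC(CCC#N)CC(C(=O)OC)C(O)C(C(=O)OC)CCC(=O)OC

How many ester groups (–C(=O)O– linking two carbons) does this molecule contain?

The ester motif appears at heavy-atom positions 10, 17, 23 in the SMILES.
Other groups present: 1 hydroxyl, 1 nitrile.
Ester count: 3.

3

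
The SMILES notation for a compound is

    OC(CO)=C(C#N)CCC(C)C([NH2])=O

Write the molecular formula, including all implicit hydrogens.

Walk through each heavy atom and fill implicit hydrogens from standard valence (C 4, N 3, O 2, S 2, halogen 1):
  atom 1: O, bond orders sum to 1 (valence 2) → 1 H
  atom 2: C, bond orders sum to 4 (valence 4) → 0 H
  atom 3: C, bond orders sum to 2 (valence 4) → 2 H
  atom 4: O, bond orders sum to 1 (valence 2) → 1 H
  atom 5: C, bond orders sum to 4 (valence 4) → 0 H
  atom 6: C, bond orders sum to 4 (valence 4) → 0 H
  atom 7: N, bond orders sum to 3 (valence 3) → 0 H
  atom 8: C, bond orders sum to 2 (valence 4) → 2 H
  atom 9: C, bond orders sum to 2 (valence 4) → 2 H
  atom 10: C, bond orders sum to 3 (valence 4) → 1 H
  atom 11: C, bond orders sum to 1 (valence 4) → 3 H
  atom 12: C, bond orders sum to 4 (valence 4) → 0 H
  atom 13: N with explicit H count 2
  atom 14: O, bond orders sum to 2 (valence 2) → 0 H
Totals → C:9, H:14, N:2, O:3.

C9H14N2O3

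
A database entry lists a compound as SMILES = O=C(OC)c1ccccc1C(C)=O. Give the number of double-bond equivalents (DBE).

Molecular formula: C10H10O3.
DoU = (2C + 2 + N − H − X) / 2, where X is the halogen count and O/S are ignored.
    = (2·10 + 2 + 0 − 10 − 0) / 2 = 12 / 2 = 6.

6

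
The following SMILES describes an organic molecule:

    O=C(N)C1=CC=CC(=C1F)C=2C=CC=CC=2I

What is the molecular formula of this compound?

C13H9FINO

Walk through each heavy atom and fill implicit hydrogens from standard valence (C 4, N 3, O 2, S 2, halogen 1):
  atom 1: O, bond orders sum to 2 (valence 2) → 0 H
  atom 2: C, bond orders sum to 4 (valence 4) → 0 H
  atom 3: N, bond orders sum to 1 (valence 3) → 2 H
  atom 4: C, bond orders sum to 4 (valence 4) → 0 H
  atom 5: C, bond orders sum to 3 (valence 4) → 1 H
  atom 6: C, bond orders sum to 3 (valence 4) → 1 H
  atom 7: C, bond orders sum to 3 (valence 4) → 1 H
  atom 8: C, bond orders sum to 4 (valence 4) → 0 H
  atom 9: C, bond orders sum to 4 (valence 4) → 0 H
  atom 10: F (halogen, monovalent) → 0 H
  atom 11: C, bond orders sum to 4 (valence 4) → 0 H
  atom 12: C, bond orders sum to 3 (valence 4) → 1 H
  atom 13: C, bond orders sum to 3 (valence 4) → 1 H
  atom 14: C, bond orders sum to 3 (valence 4) → 1 H
  atom 15: C, bond orders sum to 3 (valence 4) → 1 H
  atom 16: C, bond orders sum to 4 (valence 4) → 0 H
  atom 17: I (halogen, monovalent) → 0 H
Totals → C:13, H:9, F:1, I:1, N:1, O:1.
In Hill order: C13H9FINO.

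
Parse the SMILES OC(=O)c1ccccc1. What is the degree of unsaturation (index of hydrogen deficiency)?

5

Molecular formula: C7H6O2.
DoU = (2C + 2 + N − H − X) / 2, where X is the halogen count and O/S are ignored.
    = (2·7 + 2 + 0 − 6 − 0) / 2 = 10 / 2 = 5.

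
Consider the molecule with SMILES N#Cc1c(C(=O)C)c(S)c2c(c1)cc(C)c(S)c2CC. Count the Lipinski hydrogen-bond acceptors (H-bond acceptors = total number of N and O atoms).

2

N atoms: 1; O atoms: 1.
Lipinski HBA = 1 + 1 = 2.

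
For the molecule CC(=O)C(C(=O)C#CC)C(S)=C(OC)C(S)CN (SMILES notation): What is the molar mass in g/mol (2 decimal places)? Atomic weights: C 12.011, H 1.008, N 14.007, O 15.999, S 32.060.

287.39 g/mol

First, the molecular formula is C12H17NO3S2 (counting implicit H from valence).
  C: 12 × 12.011 = 144.132
  H: 17 × 1.008 = 17.136
  N: 1 × 14.007 = 14.007
  O: 3 × 15.999 = 47.997
  S: 2 × 32.060 = 64.120
Sum: 12×12.011 + 17×1.008 + 1×14.007 + 3×15.999 + 2×32.060 = 287.392 → 287.39 g/mol.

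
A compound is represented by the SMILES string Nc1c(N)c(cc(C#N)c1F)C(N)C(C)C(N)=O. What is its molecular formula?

Walk through each heavy atom and fill implicit hydrogens from standard valence (C 4, N 3, O 2, S 2, halogen 1); for lowercase aromatic atoms, an aromatic c carries 1 H when it has two neighbours and 0 H with three, and aromatic n carries 0 H:
  atom 1: N, bond orders sum to 1 (valence 3) → 2 H
  atom 2: aromatic c, 3 neighbours → 0 H
  atom 3: aromatic c, 3 neighbours → 0 H
  atom 4: N, bond orders sum to 1 (valence 3) → 2 H
  atom 5: aromatic c, 3 neighbours → 0 H
  atom 6: aromatic c, 2 neighbours → 1 H
  atom 7: aromatic c, 3 neighbours → 0 H
  atom 8: C, bond orders sum to 4 (valence 4) → 0 H
  atom 9: N, bond orders sum to 3 (valence 3) → 0 H
  atom 10: aromatic c, 3 neighbours → 0 H
  atom 11: F (halogen, monovalent) → 0 H
  atom 12: C, bond orders sum to 3 (valence 4) → 1 H
  atom 13: N, bond orders sum to 1 (valence 3) → 2 H
  atom 14: C, bond orders sum to 3 (valence 4) → 1 H
  atom 15: C, bond orders sum to 1 (valence 4) → 3 H
  atom 16: C, bond orders sum to 4 (valence 4) → 0 H
  atom 17: N, bond orders sum to 1 (valence 3) → 2 H
  atom 18: O, bond orders sum to 2 (valence 2) → 0 H
Totals → C:11, H:14, F:1, N:5, O:1.
In Hill order: C11H14FN5O.

C11H14FN5O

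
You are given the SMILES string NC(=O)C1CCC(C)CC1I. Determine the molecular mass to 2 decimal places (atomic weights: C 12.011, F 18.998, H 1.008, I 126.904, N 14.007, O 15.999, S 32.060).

First, the molecular formula is C8H14INO (counting implicit H from valence).
  C: 8 × 12.011 = 96.088
  H: 14 × 1.008 = 14.112
  I: 1 × 126.904 = 126.904
  N: 1 × 14.007 = 14.007
  O: 1 × 15.999 = 15.999
Sum: 8×12.011 + 14×1.008 + 1×126.904 + 1×14.007 + 1×15.999 = 267.110 → 267.11 g/mol.

267.11 g/mol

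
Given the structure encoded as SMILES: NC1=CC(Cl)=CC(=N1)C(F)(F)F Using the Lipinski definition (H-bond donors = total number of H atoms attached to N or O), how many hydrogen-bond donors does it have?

Donors: find every N or O and count the H atoms it carries.
  atom 1 (N): bond orders sum to 1 → 2 H
  atom 8 (N): bond orders sum to 3 → 0 H
Lipinski HBD = 2.

2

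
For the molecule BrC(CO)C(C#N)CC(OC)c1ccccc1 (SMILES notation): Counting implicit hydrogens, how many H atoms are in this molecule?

16

Walk through each heavy atom and fill implicit hydrogens from standard valence (C 4, N 3, O 2, S 2, halogen 1); for lowercase aromatic atoms, an aromatic c carries 1 H when it has two neighbours and 0 H with three, and aromatic n carries 0 H:
  atom 1: Br (halogen, monovalent) → 0 H
  atom 2: C, bond orders sum to 3 (valence 4) → 1 H
  atom 3: C, bond orders sum to 2 (valence 4) → 2 H
  atom 4: O, bond orders sum to 1 (valence 2) → 1 H
  atom 5: C, bond orders sum to 3 (valence 4) → 1 H
  atom 6: C, bond orders sum to 4 (valence 4) → 0 H
  atom 7: N, bond orders sum to 3 (valence 3) → 0 H
  atom 8: C, bond orders sum to 2 (valence 4) → 2 H
  atom 9: C, bond orders sum to 3 (valence 4) → 1 H
  atom 10: O, bond orders sum to 2 (valence 2) → 0 H
  atom 11: C, bond orders sum to 1 (valence 4) → 3 H
  atom 12: aromatic c, 3 neighbours → 0 H
  atom 13: aromatic c, 2 neighbours → 1 H
  atom 14: aromatic c, 2 neighbours → 1 H
  atom 15: aromatic c, 2 neighbours → 1 H
  atom 16: aromatic c, 2 neighbours → 1 H
  atom 17: aromatic c, 2 neighbours → 1 H
Total hydrogens: 16.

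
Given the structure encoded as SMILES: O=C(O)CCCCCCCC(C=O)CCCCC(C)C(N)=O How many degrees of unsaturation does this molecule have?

3

Degree of unsaturation = (number of rings) + (number of π bonds).
Ring closures in the SMILES: 0.
π bonds: 3 double bonds (each 1 DoU) → 3 DoU from unsaturation.
Total DoU = 0 + 3 = 3.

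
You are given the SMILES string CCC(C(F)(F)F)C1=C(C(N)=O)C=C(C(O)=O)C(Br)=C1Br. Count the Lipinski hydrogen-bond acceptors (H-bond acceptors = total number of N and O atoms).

4

N atoms: 1; O atoms: 3.
Lipinski HBA = 1 + 3 = 4.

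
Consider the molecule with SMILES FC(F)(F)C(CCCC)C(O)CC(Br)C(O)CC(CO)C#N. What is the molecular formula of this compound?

C14H23BrF3NO3

Walk through each heavy atom and fill implicit hydrogens from standard valence (C 4, N 3, O 2, S 2, halogen 1):
  atom 1: F (halogen, monovalent) → 0 H
  atom 2: C, bond orders sum to 4 (valence 4) → 0 H
  atom 3: F (halogen, monovalent) → 0 H
  atom 4: F (halogen, monovalent) → 0 H
  atom 5: C, bond orders sum to 3 (valence 4) → 1 H
  atom 6: C, bond orders sum to 2 (valence 4) → 2 H
  atom 7: C, bond orders sum to 2 (valence 4) → 2 H
  atom 8: C, bond orders sum to 2 (valence 4) → 2 H
  atom 9: C, bond orders sum to 1 (valence 4) → 3 H
  atom 10: C, bond orders sum to 3 (valence 4) → 1 H
  atom 11: O, bond orders sum to 1 (valence 2) → 1 H
  atom 12: C, bond orders sum to 2 (valence 4) → 2 H
  atom 13: C, bond orders sum to 3 (valence 4) → 1 H
  atom 14: Br (halogen, monovalent) → 0 H
  atom 15: C, bond orders sum to 3 (valence 4) → 1 H
  atom 16: O, bond orders sum to 1 (valence 2) → 1 H
  atom 17: C, bond orders sum to 2 (valence 4) → 2 H
  atom 18: C, bond orders sum to 3 (valence 4) → 1 H
  atom 19: C, bond orders sum to 2 (valence 4) → 2 H
  atom 20: O, bond orders sum to 1 (valence 2) → 1 H
  atom 21: C, bond orders sum to 4 (valence 4) → 0 H
  atom 22: N, bond orders sum to 3 (valence 3) → 0 H
Totals → C:14, H:23, Br:1, F:3, N:1, O:3.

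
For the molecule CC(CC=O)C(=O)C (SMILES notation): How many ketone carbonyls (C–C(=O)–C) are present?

1

The ketone motif appears at heavy-atom position 6 in the SMILES.
Other groups present: 1 aldehyde.
Ketone count: 1.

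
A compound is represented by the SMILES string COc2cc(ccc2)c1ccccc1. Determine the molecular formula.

C13H12O

Walk through each heavy atom and fill implicit hydrogens from standard valence (C 4, N 3, O 2, S 2, halogen 1); for lowercase aromatic atoms, an aromatic c carries 1 H when it has two neighbours and 0 H with three, and aromatic n carries 0 H:
  atom 1: C, bond orders sum to 1 (valence 4) → 3 H
  atom 2: O, bond orders sum to 2 (valence 2) → 0 H
  atom 3: aromatic c, 3 neighbours → 0 H
  atom 4: aromatic c, 2 neighbours → 1 H
  atom 5: aromatic c, 3 neighbours → 0 H
  atom 6: aromatic c, 2 neighbours → 1 H
  atom 7: aromatic c, 2 neighbours → 1 H
  atom 8: aromatic c, 2 neighbours → 1 H
  atom 9: aromatic c, 3 neighbours → 0 H
  atom 10: aromatic c, 2 neighbours → 1 H
  atom 11: aromatic c, 2 neighbours → 1 H
  atom 12: aromatic c, 2 neighbours → 1 H
  atom 13: aromatic c, 2 neighbours → 1 H
  atom 14: aromatic c, 2 neighbours → 1 H
Totals → C:13, H:12, O:1.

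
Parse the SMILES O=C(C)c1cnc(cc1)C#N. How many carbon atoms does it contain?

Count every carbon token in the SMILES (each C, including those in ring-closure positions and inside branches).
Carbon count: 8.

8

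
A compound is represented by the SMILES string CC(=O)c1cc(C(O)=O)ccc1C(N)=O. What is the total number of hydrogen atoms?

Walk through each heavy atom and fill implicit hydrogens from standard valence (C 4, N 3, O 2, S 2, halogen 1); for lowercase aromatic atoms, an aromatic c carries 1 H when it has two neighbours and 0 H with three, and aromatic n carries 0 H:
  atom 1: C, bond orders sum to 1 (valence 4) → 3 H
  atom 2: C, bond orders sum to 4 (valence 4) → 0 H
  atom 3: O, bond orders sum to 2 (valence 2) → 0 H
  atom 4: aromatic c, 3 neighbours → 0 H
  atom 5: aromatic c, 2 neighbours → 1 H
  atom 6: aromatic c, 3 neighbours → 0 H
  atom 7: C, bond orders sum to 4 (valence 4) → 0 H
  atom 8: O, bond orders sum to 1 (valence 2) → 1 H
  atom 9: O, bond orders sum to 2 (valence 2) → 0 H
  atom 10: aromatic c, 2 neighbours → 1 H
  atom 11: aromatic c, 2 neighbours → 1 H
  atom 12: aromatic c, 3 neighbours → 0 H
  atom 13: C, bond orders sum to 4 (valence 4) → 0 H
  atom 14: N, bond orders sum to 1 (valence 3) → 2 H
  atom 15: O, bond orders sum to 2 (valence 2) → 0 H
Total hydrogens: 9.

9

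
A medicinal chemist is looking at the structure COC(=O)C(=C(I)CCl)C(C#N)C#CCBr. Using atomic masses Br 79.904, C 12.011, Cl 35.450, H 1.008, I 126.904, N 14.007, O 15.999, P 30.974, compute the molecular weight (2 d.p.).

First, the molecular formula is C10H8BrClINO2 (counting implicit H from valence).
  Br: 1 × 79.904 = 79.904
  C: 10 × 12.011 = 120.110
  Cl: 1 × 35.450 = 35.450
  H: 8 × 1.008 = 8.064
  I: 1 × 126.904 = 126.904
  N: 1 × 14.007 = 14.007
  O: 2 × 15.999 = 31.998
Sum: 1×79.904 + 10×12.011 + 1×35.450 + 8×1.008 + 1×126.904 + 1×14.007 + 2×15.999 = 416.437 → 416.44 g/mol.

416.44 g/mol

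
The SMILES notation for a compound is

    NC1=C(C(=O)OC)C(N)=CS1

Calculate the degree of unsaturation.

Molecular formula: C6H8N2O2S.
DoU = (2C + 2 + N − H − X) / 2, where X is the halogen count and O/S are ignored.
    = (2·6 + 2 + 2 − 8 − 0) / 2 = 8 / 2 = 4.

4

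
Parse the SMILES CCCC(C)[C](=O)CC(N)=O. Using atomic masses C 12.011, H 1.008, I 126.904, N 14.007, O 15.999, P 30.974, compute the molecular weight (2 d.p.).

157.21 g/mol

First, the molecular formula is C8H15NO2 (counting implicit H from valence).
  C: 8 × 12.011 = 96.088
  H: 15 × 1.008 = 15.120
  N: 1 × 14.007 = 14.007
  O: 2 × 15.999 = 31.998
Sum: 8×12.011 + 15×1.008 + 1×14.007 + 2×15.999 = 157.213 → 157.21 g/mol.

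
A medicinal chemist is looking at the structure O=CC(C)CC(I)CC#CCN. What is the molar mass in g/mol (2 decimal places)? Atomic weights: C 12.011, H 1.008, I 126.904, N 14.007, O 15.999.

First, the molecular formula is C9H14INO (counting implicit H from valence).
  C: 9 × 12.011 = 108.099
  H: 14 × 1.008 = 14.112
  I: 1 × 126.904 = 126.904
  N: 1 × 14.007 = 14.007
  O: 1 × 15.999 = 15.999
Sum: 9×12.011 + 14×1.008 + 1×126.904 + 1×14.007 + 1×15.999 = 279.121 → 279.12 g/mol.

279.12 g/mol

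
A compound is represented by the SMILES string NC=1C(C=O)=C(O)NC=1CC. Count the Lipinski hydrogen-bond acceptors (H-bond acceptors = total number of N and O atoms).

N atoms: 2; O atoms: 2.
Lipinski HBA = 2 + 2 = 4.

4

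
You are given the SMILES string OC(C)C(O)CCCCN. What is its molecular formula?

Walk through each heavy atom and fill implicit hydrogens from standard valence (C 4, N 3, O 2, S 2, halogen 1):
  atom 1: O, bond orders sum to 1 (valence 2) → 1 H
  atom 2: C, bond orders sum to 3 (valence 4) → 1 H
  atom 3: C, bond orders sum to 1 (valence 4) → 3 H
  atom 4: C, bond orders sum to 3 (valence 4) → 1 H
  atom 5: O, bond orders sum to 1 (valence 2) → 1 H
  atom 6: C, bond orders sum to 2 (valence 4) → 2 H
  atom 7: C, bond orders sum to 2 (valence 4) → 2 H
  atom 8: C, bond orders sum to 2 (valence 4) → 2 H
  atom 9: C, bond orders sum to 2 (valence 4) → 2 H
  atom 10: N, bond orders sum to 1 (valence 3) → 2 H
Totals → C:7, H:17, N:1, O:2.

C7H17NO2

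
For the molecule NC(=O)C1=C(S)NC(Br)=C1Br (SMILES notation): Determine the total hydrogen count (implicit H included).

Walk through each heavy atom and fill implicit hydrogens from standard valence (C 4, N 3, O 2, S 2, halogen 1):
  atom 1: N, bond orders sum to 1 (valence 3) → 2 H
  atom 2: C, bond orders sum to 4 (valence 4) → 0 H
  atom 3: O, bond orders sum to 2 (valence 2) → 0 H
  atom 4: C, bond orders sum to 4 (valence 4) → 0 H
  atom 5: C, bond orders sum to 4 (valence 4) → 0 H
  atom 6: S, bond orders sum to 1 (valence 2) → 1 H
  atom 7: N, bond orders sum to 2 (valence 3) → 1 H
  atom 8: C, bond orders sum to 4 (valence 4) → 0 H
  atom 9: Br (halogen, monovalent) → 0 H
  atom 10: C, bond orders sum to 4 (valence 4) → 0 H
  atom 11: Br (halogen, monovalent) → 0 H
Total hydrogens: 4.

4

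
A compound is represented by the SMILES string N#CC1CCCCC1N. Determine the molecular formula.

C7H12N2

Walk through each heavy atom and fill implicit hydrogens from standard valence (C 4, N 3, O 2, S 2, halogen 1):
  atom 1: N, bond orders sum to 3 (valence 3) → 0 H
  atom 2: C, bond orders sum to 4 (valence 4) → 0 H
  atom 3: C, bond orders sum to 3 (valence 4) → 1 H
  atom 4: C, bond orders sum to 2 (valence 4) → 2 H
  atom 5: C, bond orders sum to 2 (valence 4) → 2 H
  atom 6: C, bond orders sum to 2 (valence 4) → 2 H
  atom 7: C, bond orders sum to 2 (valence 4) → 2 H
  atom 8: C, bond orders sum to 3 (valence 4) → 1 H
  atom 9: N, bond orders sum to 1 (valence 3) → 2 H
Totals → C:7, H:12, N:2.
In Hill order: C7H12N2.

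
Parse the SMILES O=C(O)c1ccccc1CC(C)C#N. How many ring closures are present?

In SMILES, each pair of matching ring-closure digits denotes one ring-closing bond; the number of such bonds equals the number of independent rings.
Ring-closure bonds here: 1.

1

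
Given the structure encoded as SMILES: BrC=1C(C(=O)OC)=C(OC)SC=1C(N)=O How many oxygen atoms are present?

Scan the SMILES for O atoms (remember two-letter symbols like Cl and Br are single atoms).
Oxygen count: 4.

4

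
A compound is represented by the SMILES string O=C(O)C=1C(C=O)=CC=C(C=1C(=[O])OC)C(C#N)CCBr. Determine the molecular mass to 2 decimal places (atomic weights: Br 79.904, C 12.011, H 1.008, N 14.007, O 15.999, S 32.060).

354.16 g/mol

First, the molecular formula is C14H12BrNO5 (counting implicit H from valence).
  Br: 1 × 79.904 = 79.904
  C: 14 × 12.011 = 168.154
  H: 12 × 1.008 = 12.096
  N: 1 × 14.007 = 14.007
  O: 5 × 15.999 = 79.995
Sum: 1×79.904 + 14×12.011 + 12×1.008 + 1×14.007 + 5×15.999 = 354.156 → 354.16 g/mol.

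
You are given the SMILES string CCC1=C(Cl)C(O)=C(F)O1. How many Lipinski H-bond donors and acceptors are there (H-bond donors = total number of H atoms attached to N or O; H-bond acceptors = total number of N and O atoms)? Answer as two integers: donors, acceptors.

Donors: find every N or O and count the H atoms it carries.
  atom 7 (O): bond orders sum to 1 → 1 H
  atom 10 (O): bond orders sum to 2 → 0 H
Lipinski HBD = 1.
Acceptors: N atoms = 0, O atoms = 2 → HBA = 2.

1, 2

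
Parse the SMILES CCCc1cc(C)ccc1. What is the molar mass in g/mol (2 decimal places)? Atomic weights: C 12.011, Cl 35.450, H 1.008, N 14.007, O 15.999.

First, the molecular formula is C10H14 (counting implicit H from valence).
  C: 10 × 12.011 = 120.110
  H: 14 × 1.008 = 14.112
Sum: 10×12.011 + 14×1.008 = 134.222 → 134.22 g/mol.

134.22 g/mol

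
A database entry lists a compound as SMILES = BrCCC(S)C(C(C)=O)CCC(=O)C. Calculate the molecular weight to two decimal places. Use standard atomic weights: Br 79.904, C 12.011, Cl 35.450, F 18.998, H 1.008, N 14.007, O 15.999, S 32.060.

First, the molecular formula is C10H17BrO2S (counting implicit H from valence).
  Br: 1 × 79.904 = 79.904
  C: 10 × 12.011 = 120.110
  H: 17 × 1.008 = 17.136
  O: 2 × 15.999 = 31.998
  S: 1 × 32.060 = 32.060
Sum: 1×79.904 + 10×12.011 + 17×1.008 + 2×15.999 + 1×32.060 = 281.208 → 281.21 g/mol.

281.21 g/mol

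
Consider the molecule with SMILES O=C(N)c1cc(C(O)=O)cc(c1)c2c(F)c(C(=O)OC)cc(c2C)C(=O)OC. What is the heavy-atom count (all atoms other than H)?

Every atom symbol written in the SMILES (organic subset) is one heavy atom; implicit H are not written.
Heavy atoms by element → C:19, F:1, N:1, O:7.
Total: 28.

28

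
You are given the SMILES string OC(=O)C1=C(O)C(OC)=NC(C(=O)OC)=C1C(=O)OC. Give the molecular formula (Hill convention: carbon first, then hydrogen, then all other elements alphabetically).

Walk through each heavy atom and fill implicit hydrogens from standard valence (C 4, N 3, O 2, S 2, halogen 1):
  atom 1: O, bond orders sum to 1 (valence 2) → 1 H
  atom 2: C, bond orders sum to 4 (valence 4) → 0 H
  atom 3: O, bond orders sum to 2 (valence 2) → 0 H
  atom 4: C, bond orders sum to 4 (valence 4) → 0 H
  atom 5: C, bond orders sum to 4 (valence 4) → 0 H
  atom 6: O, bond orders sum to 1 (valence 2) → 1 H
  atom 7: C, bond orders sum to 4 (valence 4) → 0 H
  atom 8: O, bond orders sum to 2 (valence 2) → 0 H
  atom 9: C, bond orders sum to 1 (valence 4) → 3 H
  atom 10: N, bond orders sum to 3 (valence 3) → 0 H
  atom 11: C, bond orders sum to 4 (valence 4) → 0 H
  atom 12: C, bond orders sum to 4 (valence 4) → 0 H
  atom 13: O, bond orders sum to 2 (valence 2) → 0 H
  atom 14: O, bond orders sum to 2 (valence 2) → 0 H
  atom 15: C, bond orders sum to 1 (valence 4) → 3 H
  atom 16: C, bond orders sum to 4 (valence 4) → 0 H
  atom 17: C, bond orders sum to 4 (valence 4) → 0 H
  atom 18: O, bond orders sum to 2 (valence 2) → 0 H
  atom 19: O, bond orders sum to 2 (valence 2) → 0 H
  atom 20: C, bond orders sum to 1 (valence 4) → 3 H
Totals → C:11, H:11, N:1, O:8.
In Hill order: C11H11NO8.

C11H11NO8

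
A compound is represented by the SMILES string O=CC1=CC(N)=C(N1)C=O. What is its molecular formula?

C6H6N2O2

Walk through each heavy atom and fill implicit hydrogens from standard valence (C 4, N 3, O 2, S 2, halogen 1):
  atom 1: O, bond orders sum to 2 (valence 2) → 0 H
  atom 2: C, bond orders sum to 3 (valence 4) → 1 H
  atom 3: C, bond orders sum to 4 (valence 4) → 0 H
  atom 4: C, bond orders sum to 3 (valence 4) → 1 H
  atom 5: C, bond orders sum to 4 (valence 4) → 0 H
  atom 6: N, bond orders sum to 1 (valence 3) → 2 H
  atom 7: C, bond orders sum to 4 (valence 4) → 0 H
  atom 8: N, bond orders sum to 2 (valence 3) → 1 H
  atom 9: C, bond orders sum to 3 (valence 4) → 1 H
  atom 10: O, bond orders sum to 2 (valence 2) → 0 H
Totals → C:6, H:6, N:2, O:2.
In Hill order: C6H6N2O2.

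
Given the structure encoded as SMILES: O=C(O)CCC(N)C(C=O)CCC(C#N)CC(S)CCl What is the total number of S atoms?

Scan the SMILES for S atoms (remember two-letter symbols like Cl and Br are single atoms).
Sulfur count: 1.

1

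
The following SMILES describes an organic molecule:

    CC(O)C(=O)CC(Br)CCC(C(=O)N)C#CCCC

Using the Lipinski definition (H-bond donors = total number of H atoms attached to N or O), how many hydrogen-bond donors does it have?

3

Donors: find every N or O and count the H atoms it carries.
  atom 3 (O): bond orders sum to 1 → 1 H
  atom 5 (O): bond orders sum to 2 → 0 H
  atom 13 (O): bond orders sum to 2 → 0 H
  atom 14 (N): bond orders sum to 1 → 2 H
Lipinski HBD = 3.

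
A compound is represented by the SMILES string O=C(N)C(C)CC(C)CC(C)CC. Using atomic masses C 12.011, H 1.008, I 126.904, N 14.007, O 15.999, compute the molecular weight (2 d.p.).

First, the molecular formula is C11H23NO (counting implicit H from valence).
  C: 11 × 12.011 = 132.121
  H: 23 × 1.008 = 23.184
  N: 1 × 14.007 = 14.007
  O: 1 × 15.999 = 15.999
Sum: 11×12.011 + 23×1.008 + 1×14.007 + 1×15.999 = 185.311 → 185.31 g/mol.

185.31 g/mol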